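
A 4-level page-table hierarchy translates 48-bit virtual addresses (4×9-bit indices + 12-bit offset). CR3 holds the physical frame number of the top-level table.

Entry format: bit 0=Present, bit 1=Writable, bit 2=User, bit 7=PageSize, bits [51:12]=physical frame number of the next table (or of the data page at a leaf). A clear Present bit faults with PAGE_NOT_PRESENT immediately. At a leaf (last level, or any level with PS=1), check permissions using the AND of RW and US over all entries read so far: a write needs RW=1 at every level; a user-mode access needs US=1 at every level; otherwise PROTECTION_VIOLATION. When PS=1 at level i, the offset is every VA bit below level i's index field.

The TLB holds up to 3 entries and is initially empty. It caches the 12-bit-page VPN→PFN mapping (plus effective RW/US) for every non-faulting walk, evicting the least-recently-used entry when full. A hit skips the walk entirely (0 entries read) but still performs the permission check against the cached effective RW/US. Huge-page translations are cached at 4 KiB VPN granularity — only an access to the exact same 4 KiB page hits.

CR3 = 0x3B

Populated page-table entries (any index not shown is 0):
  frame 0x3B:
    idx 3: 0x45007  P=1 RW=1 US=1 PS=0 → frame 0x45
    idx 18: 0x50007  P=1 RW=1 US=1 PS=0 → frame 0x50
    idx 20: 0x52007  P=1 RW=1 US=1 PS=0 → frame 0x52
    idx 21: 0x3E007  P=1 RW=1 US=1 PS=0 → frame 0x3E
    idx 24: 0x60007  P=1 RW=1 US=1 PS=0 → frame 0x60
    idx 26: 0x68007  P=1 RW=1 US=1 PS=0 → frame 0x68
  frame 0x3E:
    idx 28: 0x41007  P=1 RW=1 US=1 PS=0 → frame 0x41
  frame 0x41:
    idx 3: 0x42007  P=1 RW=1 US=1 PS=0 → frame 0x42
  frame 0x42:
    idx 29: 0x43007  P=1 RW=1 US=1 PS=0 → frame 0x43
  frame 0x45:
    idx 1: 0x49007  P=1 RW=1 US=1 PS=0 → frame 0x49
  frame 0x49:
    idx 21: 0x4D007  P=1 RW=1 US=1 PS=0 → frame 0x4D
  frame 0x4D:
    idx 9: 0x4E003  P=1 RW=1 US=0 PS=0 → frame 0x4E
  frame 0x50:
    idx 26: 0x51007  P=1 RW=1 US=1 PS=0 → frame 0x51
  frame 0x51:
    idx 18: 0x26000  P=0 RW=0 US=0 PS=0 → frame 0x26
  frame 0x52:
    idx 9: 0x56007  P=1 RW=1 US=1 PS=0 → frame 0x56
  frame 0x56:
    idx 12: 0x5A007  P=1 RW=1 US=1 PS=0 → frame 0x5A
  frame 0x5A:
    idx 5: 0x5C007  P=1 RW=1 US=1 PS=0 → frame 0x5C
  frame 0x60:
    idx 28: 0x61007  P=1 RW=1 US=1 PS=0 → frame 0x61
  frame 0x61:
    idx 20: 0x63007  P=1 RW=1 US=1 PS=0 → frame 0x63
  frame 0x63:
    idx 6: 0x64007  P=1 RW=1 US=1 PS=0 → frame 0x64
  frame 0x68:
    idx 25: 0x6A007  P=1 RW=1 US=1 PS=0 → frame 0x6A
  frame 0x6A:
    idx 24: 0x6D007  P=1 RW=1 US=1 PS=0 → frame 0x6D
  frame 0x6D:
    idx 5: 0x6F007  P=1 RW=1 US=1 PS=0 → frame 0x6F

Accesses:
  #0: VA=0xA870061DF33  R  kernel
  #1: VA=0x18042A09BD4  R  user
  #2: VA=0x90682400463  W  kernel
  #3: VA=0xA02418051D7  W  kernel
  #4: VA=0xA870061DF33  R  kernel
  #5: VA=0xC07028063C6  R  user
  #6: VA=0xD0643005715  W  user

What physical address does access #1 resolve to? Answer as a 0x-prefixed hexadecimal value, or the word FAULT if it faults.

Per-access translation:
#0 VA=0xA870061DF33 (r,kernel):
  L0: frame=0x3B idx=21 entry=0x3E007 [P=1 RW=1 US=1 PS=0]
  L1: frame=0x3E idx=28 entry=0x41007 [P=1 RW=1 US=1 PS=0]
  L2: frame=0x41 idx=3 entry=0x42007 [P=1 RW=1 US=1 PS=0]
  L3: frame=0x42 idx=29 entry=0x43007 [P=1 RW=1 US=1 PS=0]
  ✓ 0x43F33  — 4 lookups
#1 VA=0x18042A09BD4 (r,user):
  L0: frame=0x3B idx=3 entry=0x45007 [P=1 RW=1 US=1 PS=0]
  L1: frame=0x45 idx=1 entry=0x49007 [P=1 RW=1 US=1 PS=0]
  L2: frame=0x49 idx=21 entry=0x4D007 [P=1 RW=1 US=1 PS=0]
  L3: frame=0x4D idx=9 entry=0x4E003 [P=1 RW=1 US=0 PS=0]
  ✗ PROTECTION_VIOLATION  [4 reads]
#2 VA=0x90682400463 (w,kernel):
  L0: frame=0x3B idx=18 entry=0x50007 [P=1 RW=1 US=1 PS=0]
  L1: frame=0x50 idx=26 entry=0x51007 [P=1 RW=1 US=1 PS=0]
  L2: frame=0x51 idx=18 entry=0x26000 [P=0 RW=0 US=0 PS=0]
  ✗ PAGE_NOT_PRESENT  [3 reads]
#3 VA=0xA02418051D7 (w,kernel):
  L0: frame=0x3B idx=20 entry=0x52007 [P=1 RW=1 US=1 PS=0]
  L1: frame=0x52 idx=9 entry=0x56007 [P=1 RW=1 US=1 PS=0]
  L2: frame=0x56 idx=12 entry=0x5A007 [P=1 RW=1 US=1 PS=0]
  L3: frame=0x5A idx=5 entry=0x5C007 [P=1 RW=1 US=1 PS=0]
  ✓ 0x5C1D7  — 4 lookups
#4 VA=0xA870061DF33 (r,kernel):
  TLB hit vpn=0xA870061D → PA=0x43F33
#5 VA=0xC07028063C6 (r,user):
  L0: frame=0x3B idx=24 entry=0x60007 [P=1 RW=1 US=1 PS=0]
  L1: frame=0x60 idx=28 entry=0x61007 [P=1 RW=1 US=1 PS=0]
  L2: frame=0x61 idx=20 entry=0x63007 [P=1 RW=1 US=1 PS=0]
  L3: frame=0x63 idx=6 entry=0x64007 [P=1 RW=1 US=1 PS=0]
  ✓ 0x643C6  — 4 lookups
#6 VA=0xD0643005715 (w,user):
  L0: frame=0x3B idx=26 entry=0x68007 [P=1 RW=1 US=1 PS=0]
  L1: frame=0x68 idx=25 entry=0x6A007 [P=1 RW=1 US=1 PS=0]
  L2: frame=0x6A idx=24 entry=0x6D007 [P=1 RW=1 US=1 PS=0]
  L3: frame=0x6D idx=5 entry=0x6F007 [P=1 RW=1 US=1 PS=0]
  ✓ 0x6F715  — 4 lookups

Access #1 PA: FAULT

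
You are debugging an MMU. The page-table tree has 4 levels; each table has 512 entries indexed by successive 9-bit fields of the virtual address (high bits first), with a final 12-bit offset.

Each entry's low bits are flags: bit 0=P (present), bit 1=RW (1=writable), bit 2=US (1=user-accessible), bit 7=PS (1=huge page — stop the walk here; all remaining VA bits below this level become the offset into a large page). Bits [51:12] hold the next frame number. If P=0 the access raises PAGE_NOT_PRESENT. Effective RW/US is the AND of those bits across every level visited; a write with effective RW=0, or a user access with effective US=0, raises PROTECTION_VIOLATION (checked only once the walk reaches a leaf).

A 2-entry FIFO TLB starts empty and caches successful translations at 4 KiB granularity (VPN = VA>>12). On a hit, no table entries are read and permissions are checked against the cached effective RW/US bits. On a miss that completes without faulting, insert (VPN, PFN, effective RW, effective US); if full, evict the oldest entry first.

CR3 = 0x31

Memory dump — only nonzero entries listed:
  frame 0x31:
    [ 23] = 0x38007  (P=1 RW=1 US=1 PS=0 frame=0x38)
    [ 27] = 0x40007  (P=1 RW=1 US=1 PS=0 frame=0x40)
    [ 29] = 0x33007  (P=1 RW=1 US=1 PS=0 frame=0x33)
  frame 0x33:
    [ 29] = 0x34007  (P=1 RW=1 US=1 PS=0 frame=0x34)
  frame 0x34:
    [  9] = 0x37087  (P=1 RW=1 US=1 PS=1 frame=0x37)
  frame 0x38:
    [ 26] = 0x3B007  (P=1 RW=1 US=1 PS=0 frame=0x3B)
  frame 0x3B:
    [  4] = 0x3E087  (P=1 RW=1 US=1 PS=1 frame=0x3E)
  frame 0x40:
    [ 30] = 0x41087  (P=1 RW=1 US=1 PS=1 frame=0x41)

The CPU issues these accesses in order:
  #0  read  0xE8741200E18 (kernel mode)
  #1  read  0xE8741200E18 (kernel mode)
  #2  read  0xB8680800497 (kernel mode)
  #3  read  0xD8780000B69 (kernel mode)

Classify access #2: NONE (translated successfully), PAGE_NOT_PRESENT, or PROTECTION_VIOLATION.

Per-access translation:
#0 VA=0xE8741200E18 (r,kernel):
  L0: frame=0x31 idx=29 entry=0x33007 [P=1 RW=1 US=1 PS=0]
  L1: frame=0x33 idx=29 entry=0x34007 [P=1 RW=1 US=1 PS=0]
  L2: frame=0x34 idx=9 entry=0x37087 [P=1 RW=1 US=1 PS=1]
  ✓ 0x37E18 (huge @L2)  — 3 lookups
#1 VA=0xE8741200E18 (r,kernel):
  TLB hit vpn=0xE8741200 → PA=0x37E18
#2 VA=0xB8680800497 (r,kernel):
  L0: frame=0x31 idx=23 entry=0x38007 [P=1 RW=1 US=1 PS=0]
  L1: frame=0x38 idx=26 entry=0x3B007 [P=1 RW=1 US=1 PS=0]
  L2: frame=0x3B idx=4 entry=0x3E087 [P=1 RW=1 US=1 PS=1]
  ✓ 0x3E497 (huge @L2)  — 3 lookups
#3 VA=0xD8780000B69 (r,kernel):
  L0: frame=0x31 idx=27 entry=0x40007 [P=1 RW=1 US=1 PS=0]
  L1: frame=0x40 idx=30 entry=0x41087 [P=1 RW=1 US=1 PS=1]
  ✓ 0x41B69 (huge @L1)  — 2 lookups

Access #2 fault: NONE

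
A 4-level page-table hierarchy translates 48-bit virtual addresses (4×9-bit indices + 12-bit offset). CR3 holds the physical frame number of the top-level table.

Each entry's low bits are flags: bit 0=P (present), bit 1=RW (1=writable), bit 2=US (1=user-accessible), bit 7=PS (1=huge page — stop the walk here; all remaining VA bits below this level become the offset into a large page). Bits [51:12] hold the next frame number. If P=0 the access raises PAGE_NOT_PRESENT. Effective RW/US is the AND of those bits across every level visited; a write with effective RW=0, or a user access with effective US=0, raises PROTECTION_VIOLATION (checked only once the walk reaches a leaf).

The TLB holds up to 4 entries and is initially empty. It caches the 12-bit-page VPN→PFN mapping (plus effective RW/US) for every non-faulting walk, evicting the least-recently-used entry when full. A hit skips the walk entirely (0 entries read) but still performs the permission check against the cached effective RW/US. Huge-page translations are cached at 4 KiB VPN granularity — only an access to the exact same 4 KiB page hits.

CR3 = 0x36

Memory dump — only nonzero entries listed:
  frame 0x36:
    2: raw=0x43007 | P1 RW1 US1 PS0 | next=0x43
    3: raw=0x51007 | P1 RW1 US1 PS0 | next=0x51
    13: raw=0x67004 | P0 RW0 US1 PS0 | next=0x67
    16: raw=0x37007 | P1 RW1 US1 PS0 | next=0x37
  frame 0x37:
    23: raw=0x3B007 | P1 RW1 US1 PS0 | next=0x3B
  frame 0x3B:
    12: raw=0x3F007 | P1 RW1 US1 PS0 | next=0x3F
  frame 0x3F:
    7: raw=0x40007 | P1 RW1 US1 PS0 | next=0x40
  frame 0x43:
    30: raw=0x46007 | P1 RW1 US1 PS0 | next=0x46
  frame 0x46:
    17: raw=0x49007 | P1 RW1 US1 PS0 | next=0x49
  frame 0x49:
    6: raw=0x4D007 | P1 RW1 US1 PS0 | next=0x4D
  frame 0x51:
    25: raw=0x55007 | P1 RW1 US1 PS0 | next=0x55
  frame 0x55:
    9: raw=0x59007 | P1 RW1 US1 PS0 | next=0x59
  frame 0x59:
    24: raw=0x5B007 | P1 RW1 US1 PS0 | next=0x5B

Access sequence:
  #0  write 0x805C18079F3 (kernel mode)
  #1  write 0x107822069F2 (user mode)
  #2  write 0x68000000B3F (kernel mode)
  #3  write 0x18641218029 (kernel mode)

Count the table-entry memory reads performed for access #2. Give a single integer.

Walk each access:
#0 VA=0x805C18079F3 (w,kernel):
  L0 @0x36[16] → 0x37007  P=1,RW=1,US=1,PS=0
  L1 @0x37[23] → 0x3B007  P=1,RW=1,US=1,PS=0
  L2 @0x3B[12] → 0x3F007  P=1,RW=1,US=1,PS=0
  L3 @0x3F[7] → 0x40007  P=1,RW=1,US=1,PS=0
  → PA=0x409F3  (4 entries read)
#1 VA=0x107822069F2 (w,user):
  L0 @0x36[2] → 0x43007  P=1,RW=1,US=1,PS=0
  L1 @0x43[30] → 0x46007  P=1,RW=1,US=1,PS=0
  L2 @0x46[17] → 0x49007  P=1,RW=1,US=1,PS=0
  L3 @0x49[6] → 0x4D007  P=1,RW=1,US=1,PS=0
  → PA=0x4D9F2  (4 entries read)
#2 VA=0x68000000B3F (w,kernel):
  L0 @0x36[13] → 0x67004  P=0,RW=0,US=1,PS=0
  ✗ PAGE_NOT_PRESENT  [1 reads]
#3 VA=0x18641218029 (w,kernel):
  L0 @0x36[3] → 0x51007  P=1,RW=1,US=1,PS=0
  L1 @0x51[25] → 0x55007  P=1,RW=1,US=1,PS=0
  L2 @0x55[9] → 0x59007  P=1,RW=1,US=1,PS=0
  L3 @0x59[24] → 0x5B007  P=1,RW=1,US=1,PS=0
  → PA=0x5B029  (4 entries read)

Entries read for #2: 1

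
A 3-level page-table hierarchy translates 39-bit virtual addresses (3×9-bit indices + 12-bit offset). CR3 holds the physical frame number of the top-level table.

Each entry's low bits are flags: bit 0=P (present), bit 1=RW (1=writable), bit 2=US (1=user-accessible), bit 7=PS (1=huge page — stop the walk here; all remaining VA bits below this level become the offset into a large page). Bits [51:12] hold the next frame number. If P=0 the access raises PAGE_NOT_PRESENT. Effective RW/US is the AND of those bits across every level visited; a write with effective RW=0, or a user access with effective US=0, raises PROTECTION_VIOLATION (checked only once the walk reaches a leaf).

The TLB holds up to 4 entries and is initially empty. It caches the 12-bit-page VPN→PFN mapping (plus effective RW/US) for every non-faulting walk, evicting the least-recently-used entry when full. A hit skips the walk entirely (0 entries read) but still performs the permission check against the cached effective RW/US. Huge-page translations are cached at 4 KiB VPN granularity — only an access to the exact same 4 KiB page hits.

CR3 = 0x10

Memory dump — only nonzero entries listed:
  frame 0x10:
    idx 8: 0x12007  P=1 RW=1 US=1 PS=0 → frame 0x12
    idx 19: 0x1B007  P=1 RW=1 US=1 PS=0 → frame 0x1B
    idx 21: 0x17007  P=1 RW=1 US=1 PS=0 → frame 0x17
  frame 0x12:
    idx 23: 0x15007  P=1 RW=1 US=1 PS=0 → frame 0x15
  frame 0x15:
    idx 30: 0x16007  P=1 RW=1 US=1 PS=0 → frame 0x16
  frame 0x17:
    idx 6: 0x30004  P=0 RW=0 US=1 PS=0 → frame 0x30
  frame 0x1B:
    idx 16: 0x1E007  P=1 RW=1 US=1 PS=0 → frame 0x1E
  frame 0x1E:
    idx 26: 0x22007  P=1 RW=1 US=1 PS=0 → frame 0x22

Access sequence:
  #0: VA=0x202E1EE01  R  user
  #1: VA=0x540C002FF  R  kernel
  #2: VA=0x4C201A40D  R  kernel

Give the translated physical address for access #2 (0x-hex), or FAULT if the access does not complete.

Trace:
#0 VA=0x202E1EE01 (r,user):
  L0 @0x10[8] → 0x12007  P=1,RW=1,US=1,PS=0
  L1 @0x12[23] → 0x15007  P=1,RW=1,US=1,PS=0
  L2 @0x15[30] → 0x16007  P=1,RW=1,US=1,PS=0
  ⇒ phys 0x16E01  [3 reads]
#1 VA=0x540C002FF (r,kernel):
  L0 @0x10[21] → 0x17007  P=1,RW=1,US=1,PS=0
  L1 @0x17[6] → 0x30004  P=0,RW=0,US=1,PS=0
  ⇒ fault: PAGE_NOT_PRESENT  — 2 lookups
#2 VA=0x4C201A40D (r,kernel):
  L0 @0x10[19] → 0x1B007  P=1,RW=1,US=1,PS=0
  L1 @0x1B[16] → 0x1E007  P=1,RW=1,US=1,PS=0
  L2 @0x1E[26] → 0x22007  P=1,RW=1,US=1,PS=0
  ⇒ phys 0x2240D  [3 reads]

Access #2 PA: 0x2240D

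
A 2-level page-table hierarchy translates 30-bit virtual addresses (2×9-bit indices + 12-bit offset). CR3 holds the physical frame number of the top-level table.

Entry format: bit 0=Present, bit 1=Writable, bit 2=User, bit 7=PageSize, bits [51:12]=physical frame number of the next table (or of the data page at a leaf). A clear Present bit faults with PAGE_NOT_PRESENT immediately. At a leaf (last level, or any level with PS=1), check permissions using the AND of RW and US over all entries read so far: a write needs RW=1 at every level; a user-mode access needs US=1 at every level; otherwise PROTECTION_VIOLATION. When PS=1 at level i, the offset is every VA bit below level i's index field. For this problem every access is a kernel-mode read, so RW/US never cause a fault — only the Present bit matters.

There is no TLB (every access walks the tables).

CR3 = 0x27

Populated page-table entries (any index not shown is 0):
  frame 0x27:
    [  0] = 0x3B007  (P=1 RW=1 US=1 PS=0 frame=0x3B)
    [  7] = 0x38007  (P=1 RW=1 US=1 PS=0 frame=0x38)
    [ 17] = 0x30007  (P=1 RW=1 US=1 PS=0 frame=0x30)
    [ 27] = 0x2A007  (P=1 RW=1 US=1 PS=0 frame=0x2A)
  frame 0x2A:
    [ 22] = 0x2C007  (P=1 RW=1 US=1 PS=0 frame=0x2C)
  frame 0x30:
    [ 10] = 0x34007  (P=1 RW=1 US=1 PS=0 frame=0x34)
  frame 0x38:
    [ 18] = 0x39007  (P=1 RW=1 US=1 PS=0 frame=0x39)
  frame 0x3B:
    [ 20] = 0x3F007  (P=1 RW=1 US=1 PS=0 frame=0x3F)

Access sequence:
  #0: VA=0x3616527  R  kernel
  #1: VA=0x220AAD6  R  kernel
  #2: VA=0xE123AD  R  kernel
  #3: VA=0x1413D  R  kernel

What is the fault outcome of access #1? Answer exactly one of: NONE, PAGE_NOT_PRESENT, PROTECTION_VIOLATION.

Walk each access:
#0 VA=0x3616527 (r,kernel):
  L0 @0x27[27] → 0x2A007  P=1,RW=1,US=1,PS=0
  L1 @0x2A[22] → 0x2C007  P=1,RW=1,US=1,PS=0
  ⇒ phys 0x2C527  [2 reads]
#1 VA=0x220AAD6 (r,kernel):
  L0 @0x27[17] → 0x30007  P=1,RW=1,US=1,PS=0
  L1 @0x30[10] → 0x34007  P=1,RW=1,US=1,PS=0
  ⇒ phys 0x34AD6  [2 reads]
#2 VA=0xE123AD (r,kernel):
  L0 @0x27[7] → 0x38007  P=1,RW=1,US=1,PS=0
  L1 @0x38[18] → 0x39007  P=1,RW=1,US=1,PS=0
  ⇒ phys 0x393AD  [2 reads]
#3 VA=0x1413D (r,kernel):
  L0 @0x27[0] → 0x3B007  P=1,RW=1,US=1,PS=0
  L1 @0x3B[20] → 0x3F007  P=1,RW=1,US=1,PS=0
  ⇒ phys 0x3F13D  [2 reads]

Access #1 fault: NONE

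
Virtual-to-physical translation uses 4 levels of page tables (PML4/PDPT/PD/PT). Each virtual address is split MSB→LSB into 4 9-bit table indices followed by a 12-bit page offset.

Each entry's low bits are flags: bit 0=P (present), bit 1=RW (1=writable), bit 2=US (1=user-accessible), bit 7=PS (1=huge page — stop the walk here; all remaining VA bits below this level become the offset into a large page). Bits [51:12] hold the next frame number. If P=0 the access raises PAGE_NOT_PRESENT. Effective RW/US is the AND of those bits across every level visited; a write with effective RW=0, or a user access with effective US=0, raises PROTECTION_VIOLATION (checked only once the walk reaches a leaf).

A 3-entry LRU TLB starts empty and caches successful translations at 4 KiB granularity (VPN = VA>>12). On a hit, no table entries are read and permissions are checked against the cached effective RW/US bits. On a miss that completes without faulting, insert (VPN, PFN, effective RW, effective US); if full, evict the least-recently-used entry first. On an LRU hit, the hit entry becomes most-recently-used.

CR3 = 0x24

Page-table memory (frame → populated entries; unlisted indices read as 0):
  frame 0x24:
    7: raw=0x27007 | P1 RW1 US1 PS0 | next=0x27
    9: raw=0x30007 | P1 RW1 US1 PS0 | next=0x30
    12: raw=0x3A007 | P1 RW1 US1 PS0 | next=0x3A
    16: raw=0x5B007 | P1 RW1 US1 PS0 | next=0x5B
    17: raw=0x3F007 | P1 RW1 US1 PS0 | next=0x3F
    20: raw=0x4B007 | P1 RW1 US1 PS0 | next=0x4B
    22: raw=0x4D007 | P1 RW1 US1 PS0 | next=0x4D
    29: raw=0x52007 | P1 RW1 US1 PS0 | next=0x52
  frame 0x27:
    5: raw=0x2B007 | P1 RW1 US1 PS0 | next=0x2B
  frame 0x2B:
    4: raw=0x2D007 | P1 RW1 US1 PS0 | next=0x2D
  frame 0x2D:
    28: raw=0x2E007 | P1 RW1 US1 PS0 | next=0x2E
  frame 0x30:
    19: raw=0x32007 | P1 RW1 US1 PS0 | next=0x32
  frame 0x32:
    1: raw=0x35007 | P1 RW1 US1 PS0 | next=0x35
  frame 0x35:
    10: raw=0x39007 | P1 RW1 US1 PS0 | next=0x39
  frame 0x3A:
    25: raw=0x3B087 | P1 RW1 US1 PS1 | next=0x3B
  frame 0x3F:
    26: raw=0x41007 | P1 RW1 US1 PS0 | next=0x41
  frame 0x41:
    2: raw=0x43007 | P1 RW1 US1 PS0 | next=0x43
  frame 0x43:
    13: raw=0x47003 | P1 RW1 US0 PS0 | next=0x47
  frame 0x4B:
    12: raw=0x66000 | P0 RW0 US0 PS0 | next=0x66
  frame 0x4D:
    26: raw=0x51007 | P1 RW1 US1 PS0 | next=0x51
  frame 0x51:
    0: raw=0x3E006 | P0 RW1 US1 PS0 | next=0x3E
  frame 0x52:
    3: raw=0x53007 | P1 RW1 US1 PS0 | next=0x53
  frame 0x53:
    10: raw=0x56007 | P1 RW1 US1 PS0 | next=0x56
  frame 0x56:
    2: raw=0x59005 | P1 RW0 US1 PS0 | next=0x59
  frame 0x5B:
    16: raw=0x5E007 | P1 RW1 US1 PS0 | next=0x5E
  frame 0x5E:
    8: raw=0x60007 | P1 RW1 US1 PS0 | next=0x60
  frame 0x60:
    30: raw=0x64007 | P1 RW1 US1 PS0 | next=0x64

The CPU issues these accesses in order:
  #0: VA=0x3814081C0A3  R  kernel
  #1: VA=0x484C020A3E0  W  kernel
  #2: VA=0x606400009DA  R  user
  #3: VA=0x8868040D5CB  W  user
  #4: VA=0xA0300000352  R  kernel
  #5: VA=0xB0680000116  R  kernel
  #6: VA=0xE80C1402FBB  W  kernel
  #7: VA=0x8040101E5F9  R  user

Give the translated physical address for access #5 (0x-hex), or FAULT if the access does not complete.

Trace:
#0 VA=0x3814081C0A3 (r,kernel):
  lvl0: tbl 0x24, slot 7 ⇒ 0x27007 (P1/RW1/US1/PS0)
  lvl1: tbl 0x27, slot 5 ⇒ 0x2B007 (P1/RW1/US1/PS0)
  lvl2: tbl 0x2B, slot 4 ⇒ 0x2D007 (P1/RW1/US1/PS0)
  lvl3: tbl 0x2D, slot 28 ⇒ 0x2E007 (P1/RW1/US1/PS0)
  ⇒ phys 0x2E0A3  [4 reads]
#1 VA=0x484C020A3E0 (w,kernel):
  lvl0: tbl 0x24, slot 9 ⇒ 0x30007 (P1/RW1/US1/PS0)
  lvl1: tbl 0x30, slot 19 ⇒ 0x32007 (P1/RW1/US1/PS0)
  lvl2: tbl 0x32, slot 1 ⇒ 0x35007 (P1/RW1/US1/PS0)
  lvl3: tbl 0x35, slot 10 ⇒ 0x39007 (P1/RW1/US1/PS0)
  ⇒ phys 0x393E0  [4 reads]
#2 VA=0x606400009DA (r,user):
  lvl0: tbl 0x24, slot 12 ⇒ 0x3A007 (P1/RW1/US1/PS0)
  lvl1: tbl 0x3A, slot 25 ⇒ 0x3B087 (P1/RW1/US1/PS1)
  ⇒ phys 0x3B9DA (huge @L1)  [2 reads]
#3 VA=0x8868040D5CB (w,user):
  lvl0: tbl 0x24, slot 17 ⇒ 0x3F007 (P1/RW1/US1/PS0)
  lvl1: tbl 0x3F, slot 26 ⇒ 0x41007 (P1/RW1/US1/PS0)
  lvl2: tbl 0x41, slot 2 ⇒ 0x43007 (P1/RW1/US1/PS0)
  lvl3: tbl 0x43, slot 13 ⇒ 0x47003 (P1/RW1/US0/PS0)
  ✗ PROTECTION_VIOLATION  [4 reads]
#4 VA=0xA0300000352 (r,kernel):
  lvl0: tbl 0x24, slot 20 ⇒ 0x4B007 (P1/RW1/US1/PS0)
  lvl1: tbl 0x4B, slot 12 ⇒ 0x66000 (P0/RW0/US0/PS0)
  ✗ PAGE_NOT_PRESENT  [2 reads]
#5 VA=0xB0680000116 (r,kernel):
  lvl0: tbl 0x24, slot 22 ⇒ 0x4D007 (P1/RW1/US1/PS0)
  lvl1: tbl 0x4D, slot 26 ⇒ 0x51007 (P1/RW1/US1/PS0)
  lvl2: tbl 0x51, slot 0 ⇒ 0x3E006 (P0/RW1/US1/PS0)
  ✗ PAGE_NOT_PRESENT  [3 reads]
#6 VA=0xE80C1402FBB (w,kernel):
  lvl0: tbl 0x24, slot 29 ⇒ 0x52007 (P1/RW1/US1/PS0)
  lvl1: tbl 0x52, slot 3 ⇒ 0x53007 (P1/RW1/US1/PS0)
  lvl2: tbl 0x53, slot 10 ⇒ 0x56007 (P1/RW1/US1/PS0)
  lvl3: tbl 0x56, slot 2 ⇒ 0x59005 (P1/RW0/US1/PS0)
  ✗ PROTECTION_VIOLATION  [4 reads]
#7 VA=0x8040101E5F9 (r,user):
  lvl0: tbl 0x24, slot 16 ⇒ 0x5B007 (P1/RW1/US1/PS0)
  lvl1: tbl 0x5B, slot 16 ⇒ 0x5E007 (P1/RW1/US1/PS0)
  lvl2: tbl 0x5E, slot 8 ⇒ 0x60007 (P1/RW1/US1/PS0)
  lvl3: tbl 0x60, slot 30 ⇒ 0x64007 (P1/RW1/US1/PS0)
  ⇒ phys 0x645F9  [4 reads]

Access #5 PA: FAULT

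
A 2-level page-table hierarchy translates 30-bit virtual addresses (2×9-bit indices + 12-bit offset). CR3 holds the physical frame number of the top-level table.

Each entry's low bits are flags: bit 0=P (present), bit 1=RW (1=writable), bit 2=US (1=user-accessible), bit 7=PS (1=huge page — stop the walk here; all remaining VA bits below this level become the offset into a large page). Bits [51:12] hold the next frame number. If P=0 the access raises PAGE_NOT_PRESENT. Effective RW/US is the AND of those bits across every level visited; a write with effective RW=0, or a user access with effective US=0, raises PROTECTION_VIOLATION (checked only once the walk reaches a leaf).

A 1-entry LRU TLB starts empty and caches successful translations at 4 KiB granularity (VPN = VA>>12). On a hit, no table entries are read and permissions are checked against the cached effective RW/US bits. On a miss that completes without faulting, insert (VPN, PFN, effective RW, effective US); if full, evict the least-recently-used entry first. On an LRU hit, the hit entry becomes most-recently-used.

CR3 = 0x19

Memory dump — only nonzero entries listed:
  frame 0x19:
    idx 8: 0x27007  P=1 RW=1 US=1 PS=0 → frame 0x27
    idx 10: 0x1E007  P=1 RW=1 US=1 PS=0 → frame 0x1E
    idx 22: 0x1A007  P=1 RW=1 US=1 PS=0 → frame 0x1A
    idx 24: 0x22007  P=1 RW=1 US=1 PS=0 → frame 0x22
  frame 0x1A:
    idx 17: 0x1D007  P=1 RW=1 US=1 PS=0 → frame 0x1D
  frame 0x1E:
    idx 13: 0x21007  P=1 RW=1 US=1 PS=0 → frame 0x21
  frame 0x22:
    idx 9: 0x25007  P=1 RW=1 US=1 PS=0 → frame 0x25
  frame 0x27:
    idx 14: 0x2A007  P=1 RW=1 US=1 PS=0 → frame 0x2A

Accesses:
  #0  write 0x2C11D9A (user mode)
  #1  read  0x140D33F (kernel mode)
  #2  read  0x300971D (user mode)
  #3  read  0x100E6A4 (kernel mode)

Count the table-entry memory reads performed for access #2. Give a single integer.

Per-access translation:
#0 VA=0x2C11D9A (w,user):
  lvl0: tbl 0x19, slot 22 ⇒ 0x1A007 (P1/RW1/US1/PS0)
  lvl1: tbl 0x1A, slot 17 ⇒ 0x1D007 (P1/RW1/US1/PS0)
  ⇒ phys 0x1DD9A  [2 reads]
#1 VA=0x140D33F (r,kernel):
  lvl0: tbl 0x19, slot 10 ⇒ 0x1E007 (P1/RW1/US1/PS0)
  lvl1: tbl 0x1E, slot 13 ⇒ 0x21007 (P1/RW1/US1/PS0)
  ⇒ phys 0x2133F  [2 reads]
#2 VA=0x300971D (r,user):
  lvl0: tbl 0x19, slot 24 ⇒ 0x22007 (P1/RW1/US1/PS0)
  lvl1: tbl 0x22, slot 9 ⇒ 0x25007 (P1/RW1/US1/PS0)
  ⇒ phys 0x2571D  [2 reads]
#3 VA=0x100E6A4 (r,kernel):
  lvl0: tbl 0x19, slot 8 ⇒ 0x27007 (P1/RW1/US1/PS0)
  lvl1: tbl 0x27, slot 14 ⇒ 0x2A007 (P1/RW1/US1/PS0)
  ⇒ phys 0x2A6A4  [2 reads]

Entries read for #2: 2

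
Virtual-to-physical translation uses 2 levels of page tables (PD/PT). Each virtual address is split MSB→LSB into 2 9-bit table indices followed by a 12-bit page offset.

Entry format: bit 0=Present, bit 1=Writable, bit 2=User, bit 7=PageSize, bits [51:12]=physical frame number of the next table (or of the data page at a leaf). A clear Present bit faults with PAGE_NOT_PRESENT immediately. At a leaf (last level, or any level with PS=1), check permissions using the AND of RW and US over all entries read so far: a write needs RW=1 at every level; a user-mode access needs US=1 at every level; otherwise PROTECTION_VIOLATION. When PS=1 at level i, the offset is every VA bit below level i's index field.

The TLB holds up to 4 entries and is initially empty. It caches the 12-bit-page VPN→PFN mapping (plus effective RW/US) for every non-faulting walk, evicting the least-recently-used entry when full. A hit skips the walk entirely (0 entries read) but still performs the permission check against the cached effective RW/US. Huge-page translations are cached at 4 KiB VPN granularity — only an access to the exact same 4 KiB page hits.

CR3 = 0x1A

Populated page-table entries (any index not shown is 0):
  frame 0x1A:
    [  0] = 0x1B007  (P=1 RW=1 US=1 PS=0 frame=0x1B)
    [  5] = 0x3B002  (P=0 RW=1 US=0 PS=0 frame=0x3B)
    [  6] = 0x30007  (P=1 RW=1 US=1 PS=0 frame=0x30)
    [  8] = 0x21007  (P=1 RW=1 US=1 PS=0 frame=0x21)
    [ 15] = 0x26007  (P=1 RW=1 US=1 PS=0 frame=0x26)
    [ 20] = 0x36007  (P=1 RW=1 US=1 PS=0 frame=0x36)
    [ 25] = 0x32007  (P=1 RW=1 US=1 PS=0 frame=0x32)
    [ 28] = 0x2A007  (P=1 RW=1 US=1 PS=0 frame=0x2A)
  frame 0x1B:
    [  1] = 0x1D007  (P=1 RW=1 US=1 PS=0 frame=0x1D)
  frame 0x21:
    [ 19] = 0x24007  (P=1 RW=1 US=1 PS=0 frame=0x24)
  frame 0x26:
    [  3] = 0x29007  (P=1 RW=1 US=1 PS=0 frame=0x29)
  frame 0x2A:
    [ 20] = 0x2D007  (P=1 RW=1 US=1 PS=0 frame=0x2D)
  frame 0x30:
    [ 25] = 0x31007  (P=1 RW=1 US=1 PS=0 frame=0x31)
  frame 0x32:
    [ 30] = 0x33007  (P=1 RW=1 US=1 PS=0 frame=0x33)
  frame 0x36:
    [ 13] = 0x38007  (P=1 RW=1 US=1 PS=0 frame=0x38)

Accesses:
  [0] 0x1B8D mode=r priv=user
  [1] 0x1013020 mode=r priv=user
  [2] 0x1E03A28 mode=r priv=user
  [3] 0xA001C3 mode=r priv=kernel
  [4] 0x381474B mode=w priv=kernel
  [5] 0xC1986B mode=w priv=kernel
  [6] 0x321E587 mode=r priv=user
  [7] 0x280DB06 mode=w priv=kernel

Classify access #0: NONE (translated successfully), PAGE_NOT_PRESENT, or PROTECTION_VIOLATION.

Walk each access:
#0 VA=0x1B8D (r,user):
  [0] read 0x1A idx=0: raw=0x1B007 flags P=1 W=1 U=1 S=0
  [1] read 0x1B idx=1: raw=0x1D007 flags P=1 W=1 U=1 S=0
  ⇒ phys 0x1DB8D  [2 reads]
#1 VA=0x1013020 (r,user):
  [0] read 0x1A idx=8: raw=0x21007 flags P=1 W=1 U=1 S=0
  [1] read 0x21 idx=19: raw=0x24007 flags P=1 W=1 U=1 S=0
  ⇒ phys 0x24020  [2 reads]
#2 VA=0x1E03A28 (r,user):
  [0] read 0x1A idx=15: raw=0x26007 flags P=1 W=1 U=1 S=0
  [1] read 0x26 idx=3: raw=0x29007 flags P=1 W=1 U=1 S=0
  ⇒ phys 0x29A28  [2 reads]
#3 VA=0xA001C3 (r,kernel):
  [0] read 0x1A idx=5: raw=0x3B002 flags P=0 W=1 U=0 S=0
  → PAGE_NOT_PRESENT  (1 entries read)
#4 VA=0x381474B (w,kernel):
  [0] read 0x1A idx=28: raw=0x2A007 flags P=1 W=1 U=1 S=0
  [1] read 0x2A idx=20: raw=0x2D007 flags P=1 W=1 U=1 S=0
  ⇒ phys 0x2D74B  [2 reads]
#5 VA=0xC1986B (w,kernel):
  [0] read 0x1A idx=6: raw=0x30007 flags P=1 W=1 U=1 S=0
  [1] read 0x30 idx=25: raw=0x31007 flags P=1 W=1 U=1 S=0
  ⇒ phys 0x3186B  [2 reads]
#6 VA=0x321E587 (r,user):
  [0] read 0x1A idx=25: raw=0x32007 flags P=1 W=1 U=1 S=0
  [1] read 0x32 idx=30: raw=0x33007 flags P=1 W=1 U=1 S=0
  ⇒ phys 0x33587  [2 reads]
#7 VA=0x280DB06 (w,kernel):
  [0] read 0x1A idx=20: raw=0x36007 flags P=1 W=1 U=1 S=0
  [1] read 0x36 idx=13: raw=0x38007 flags P=1 W=1 U=1 S=0
  ⇒ phys 0x38B06  [2 reads]

Access #0 fault: NONE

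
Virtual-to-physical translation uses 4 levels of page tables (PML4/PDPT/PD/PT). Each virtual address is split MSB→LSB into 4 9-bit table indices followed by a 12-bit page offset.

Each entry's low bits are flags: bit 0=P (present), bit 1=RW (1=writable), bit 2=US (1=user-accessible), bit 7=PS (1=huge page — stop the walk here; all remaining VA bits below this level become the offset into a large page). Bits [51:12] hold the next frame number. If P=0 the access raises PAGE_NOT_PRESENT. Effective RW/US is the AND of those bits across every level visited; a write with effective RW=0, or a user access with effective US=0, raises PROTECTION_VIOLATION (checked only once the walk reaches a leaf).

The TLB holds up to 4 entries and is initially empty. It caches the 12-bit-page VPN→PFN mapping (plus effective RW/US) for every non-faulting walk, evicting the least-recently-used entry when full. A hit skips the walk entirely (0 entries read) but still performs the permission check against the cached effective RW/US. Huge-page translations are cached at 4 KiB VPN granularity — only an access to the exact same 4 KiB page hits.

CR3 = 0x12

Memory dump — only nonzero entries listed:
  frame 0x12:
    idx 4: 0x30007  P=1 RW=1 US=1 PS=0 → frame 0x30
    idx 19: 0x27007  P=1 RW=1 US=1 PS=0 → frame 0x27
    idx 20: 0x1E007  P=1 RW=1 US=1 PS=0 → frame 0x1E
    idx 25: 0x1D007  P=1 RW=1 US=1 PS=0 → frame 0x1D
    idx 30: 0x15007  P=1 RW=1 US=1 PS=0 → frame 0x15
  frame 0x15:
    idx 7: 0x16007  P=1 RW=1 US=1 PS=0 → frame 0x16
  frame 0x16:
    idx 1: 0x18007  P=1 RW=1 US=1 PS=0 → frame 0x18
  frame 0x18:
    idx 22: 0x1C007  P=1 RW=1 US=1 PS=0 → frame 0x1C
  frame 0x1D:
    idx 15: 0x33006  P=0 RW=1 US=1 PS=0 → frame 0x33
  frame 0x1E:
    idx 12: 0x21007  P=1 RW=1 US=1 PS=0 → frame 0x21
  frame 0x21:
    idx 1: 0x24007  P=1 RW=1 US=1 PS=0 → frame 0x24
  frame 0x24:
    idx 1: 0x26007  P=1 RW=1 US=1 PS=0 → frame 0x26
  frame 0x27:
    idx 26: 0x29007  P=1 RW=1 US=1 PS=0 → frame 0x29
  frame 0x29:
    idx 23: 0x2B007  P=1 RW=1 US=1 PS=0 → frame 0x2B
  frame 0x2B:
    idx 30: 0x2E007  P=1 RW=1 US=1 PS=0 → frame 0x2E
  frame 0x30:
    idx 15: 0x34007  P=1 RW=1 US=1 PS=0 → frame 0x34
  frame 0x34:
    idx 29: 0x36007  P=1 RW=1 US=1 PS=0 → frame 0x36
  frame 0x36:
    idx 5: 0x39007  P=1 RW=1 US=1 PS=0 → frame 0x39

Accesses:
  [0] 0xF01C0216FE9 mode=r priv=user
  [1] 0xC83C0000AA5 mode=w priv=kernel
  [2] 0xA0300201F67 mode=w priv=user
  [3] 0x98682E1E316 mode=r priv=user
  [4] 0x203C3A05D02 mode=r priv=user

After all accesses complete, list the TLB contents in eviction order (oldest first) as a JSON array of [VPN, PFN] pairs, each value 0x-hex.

Walk each access:
#0 VA=0xF01C0216FE9 (r,user):
  lvl0: tbl 0x12, slot 30 ⇒ 0x15007 (P1/RW1/US1/PS0)
  lvl1: tbl 0x15, slot 7 ⇒ 0x16007 (P1/RW1/US1/PS0)
  lvl2: tbl 0x16, slot 1 ⇒ 0x18007 (P1/RW1/US1/PS0)
  lvl3: tbl 0x18, slot 22 ⇒ 0x1C007 (P1/RW1/US1/PS0)
  ⇒ phys 0x1CFE9  [4 reads]
#1 VA=0xC83C0000AA5 (w,kernel):
  lvl0: tbl 0x12, slot 25 ⇒ 0x1D007 (P1/RW1/US1/PS0)
  lvl1: tbl 0x1D, slot 15 ⇒ 0x33006 (P0/RW1/US1/PS0)
  ✗ PAGE_NOT_PRESENT  [2 reads]
#2 VA=0xA0300201F67 (w,user):
  lvl0: tbl 0x12, slot 20 ⇒ 0x1E007 (P1/RW1/US1/PS0)
  lvl1: tbl 0x1E, slot 12 ⇒ 0x21007 (P1/RW1/US1/PS0)
  lvl2: tbl 0x21, slot 1 ⇒ 0x24007 (P1/RW1/US1/PS0)
  lvl3: tbl 0x24, slot 1 ⇒ 0x26007 (P1/RW1/US1/PS0)
  ⇒ phys 0x26F67  [4 reads]
#3 VA=0x98682E1E316 (r,user):
  lvl0: tbl 0x12, slot 19 ⇒ 0x27007 (P1/RW1/US1/PS0)
  lvl1: tbl 0x27, slot 26 ⇒ 0x29007 (P1/RW1/US1/PS0)
  lvl2: tbl 0x29, slot 23 ⇒ 0x2B007 (P1/RW1/US1/PS0)
  lvl3: tbl 0x2B, slot 30 ⇒ 0x2E007 (P1/RW1/US1/PS0)
  ⇒ phys 0x2E316  [4 reads]
#4 VA=0x203C3A05D02 (r,user):
  lvl0: tbl 0x12, slot 4 ⇒ 0x30007 (P1/RW1/US1/PS0)
  lvl1: tbl 0x30, slot 15 ⇒ 0x34007 (P1/RW1/US1/PS0)
  lvl2: tbl 0x34, slot 29 ⇒ 0x36007 (P1/RW1/US1/PS0)
  lvl3: tbl 0x36, slot 5 ⇒ 0x39007 (P1/RW1/US1/PS0)
  ⇒ phys 0x39D02  [4 reads]

TLB: [["0xF01C0216", "0x1C"], ["0xA0300201", "0x26"], ["0x98682E1E", "0x2E"], ["0x203C3A05", "0x39"]]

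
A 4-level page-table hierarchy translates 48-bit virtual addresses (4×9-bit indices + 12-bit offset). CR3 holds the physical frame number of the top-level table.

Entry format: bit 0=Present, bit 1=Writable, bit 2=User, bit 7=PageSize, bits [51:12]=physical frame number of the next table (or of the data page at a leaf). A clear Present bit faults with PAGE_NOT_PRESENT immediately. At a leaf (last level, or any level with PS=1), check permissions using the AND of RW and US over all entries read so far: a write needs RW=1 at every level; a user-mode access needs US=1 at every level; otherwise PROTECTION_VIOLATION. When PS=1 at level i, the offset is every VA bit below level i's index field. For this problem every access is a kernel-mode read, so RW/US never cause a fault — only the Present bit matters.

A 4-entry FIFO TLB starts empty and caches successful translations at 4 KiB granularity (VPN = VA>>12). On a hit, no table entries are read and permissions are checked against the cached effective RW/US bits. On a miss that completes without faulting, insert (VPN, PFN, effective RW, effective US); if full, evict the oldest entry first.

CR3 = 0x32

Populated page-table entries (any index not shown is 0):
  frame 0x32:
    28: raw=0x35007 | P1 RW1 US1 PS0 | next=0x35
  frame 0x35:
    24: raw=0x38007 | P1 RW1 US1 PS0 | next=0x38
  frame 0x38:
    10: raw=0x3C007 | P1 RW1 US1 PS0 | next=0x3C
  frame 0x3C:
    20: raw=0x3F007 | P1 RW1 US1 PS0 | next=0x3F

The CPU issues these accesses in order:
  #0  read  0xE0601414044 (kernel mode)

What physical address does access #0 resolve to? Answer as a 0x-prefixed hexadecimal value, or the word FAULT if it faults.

Per-access translation:
#0 VA=0xE0601414044 (r,kernel):
  [0] read 0x32 idx=28: raw=0x35007 flags P=1 W=1 U=1 S=0
  [1] read 0x35 idx=24: raw=0x38007 flags P=1 W=1 U=1 S=0
  [2] read 0x38 idx=10: raw=0x3C007 flags P=1 W=1 U=1 S=0
  [3] read 0x3C idx=20: raw=0x3F007 flags P=1 W=1 U=1 S=0
  ⇒ phys 0x3F044  [4 reads]

Access #0 PA: 0x3F044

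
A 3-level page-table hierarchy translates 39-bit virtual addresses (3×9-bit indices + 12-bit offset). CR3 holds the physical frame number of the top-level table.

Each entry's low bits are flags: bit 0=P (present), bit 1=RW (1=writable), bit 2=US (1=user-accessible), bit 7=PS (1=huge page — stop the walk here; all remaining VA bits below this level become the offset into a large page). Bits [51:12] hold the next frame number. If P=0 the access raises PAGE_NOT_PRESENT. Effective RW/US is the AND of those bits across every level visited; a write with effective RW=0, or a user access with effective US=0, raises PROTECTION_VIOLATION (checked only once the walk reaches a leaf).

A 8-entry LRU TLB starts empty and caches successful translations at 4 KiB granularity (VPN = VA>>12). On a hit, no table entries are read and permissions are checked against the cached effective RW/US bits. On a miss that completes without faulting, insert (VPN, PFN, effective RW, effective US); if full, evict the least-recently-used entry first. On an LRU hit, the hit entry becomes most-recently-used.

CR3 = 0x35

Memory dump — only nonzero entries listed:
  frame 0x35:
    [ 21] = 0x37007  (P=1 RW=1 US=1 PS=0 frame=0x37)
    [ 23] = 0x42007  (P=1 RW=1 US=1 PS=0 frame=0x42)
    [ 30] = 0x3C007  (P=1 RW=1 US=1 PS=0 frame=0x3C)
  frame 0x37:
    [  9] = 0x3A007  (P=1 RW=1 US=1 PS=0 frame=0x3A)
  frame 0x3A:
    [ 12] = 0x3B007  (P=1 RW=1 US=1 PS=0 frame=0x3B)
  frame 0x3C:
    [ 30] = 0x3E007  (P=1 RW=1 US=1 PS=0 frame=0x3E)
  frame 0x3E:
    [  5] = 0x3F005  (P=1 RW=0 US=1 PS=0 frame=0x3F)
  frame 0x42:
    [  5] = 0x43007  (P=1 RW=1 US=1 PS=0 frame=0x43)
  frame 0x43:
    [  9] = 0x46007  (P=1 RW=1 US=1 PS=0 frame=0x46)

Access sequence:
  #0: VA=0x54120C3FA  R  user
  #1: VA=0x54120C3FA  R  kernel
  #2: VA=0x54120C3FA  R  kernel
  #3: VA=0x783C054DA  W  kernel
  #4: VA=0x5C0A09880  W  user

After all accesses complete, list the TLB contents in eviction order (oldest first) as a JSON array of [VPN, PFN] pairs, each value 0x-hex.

Walk each access:
#0 VA=0x54120C3FA (r,user):
  L0: frame=0x35 idx=21 entry=0x37007 [P=1 RW=1 US=1 PS=0]
  L1: frame=0x37 idx=9 entry=0x3A007 [P=1 RW=1 US=1 PS=0]
  L2: frame=0x3A idx=12 entry=0x3B007 [P=1 RW=1 US=1 PS=0]
  → PA=0x3B3FA  (3 entries read)
#1 VA=0x54120C3FA (r,kernel):
  TLB hit vpn=0x54120C → PA=0x3B3FA
#2 VA=0x54120C3FA (r,kernel):
  TLB hit vpn=0x54120C → PA=0x3B3FA
#3 VA=0x783C054DA (w,kernel):
  L0: frame=0x35 idx=30 entry=0x3C007 [P=1 RW=1 US=1 PS=0]
  L1: frame=0x3C idx=30 entry=0x3E007 [P=1 RW=1 US=1 PS=0]
  L2: frame=0x3E idx=5 entry=0x3F005 [P=1 RW=0 US=1 PS=0]
  ⇒ fault: PROTECTION_VIOLATION  — 3 lookups
#4 VA=0x5C0A09880 (w,user):
  L0: frame=0x35 idx=23 entry=0x42007 [P=1 RW=1 US=1 PS=0]
  L1: frame=0x42 idx=5 entry=0x43007 [P=1 RW=1 US=1 PS=0]
  L2: frame=0x43 idx=9 entry=0x46007 [P=1 RW=1 US=1 PS=0]
  → PA=0x46880  (3 entries read)

TLB: [["0x54120C", "0x3B"], ["0x5C0A09", "0x46"]]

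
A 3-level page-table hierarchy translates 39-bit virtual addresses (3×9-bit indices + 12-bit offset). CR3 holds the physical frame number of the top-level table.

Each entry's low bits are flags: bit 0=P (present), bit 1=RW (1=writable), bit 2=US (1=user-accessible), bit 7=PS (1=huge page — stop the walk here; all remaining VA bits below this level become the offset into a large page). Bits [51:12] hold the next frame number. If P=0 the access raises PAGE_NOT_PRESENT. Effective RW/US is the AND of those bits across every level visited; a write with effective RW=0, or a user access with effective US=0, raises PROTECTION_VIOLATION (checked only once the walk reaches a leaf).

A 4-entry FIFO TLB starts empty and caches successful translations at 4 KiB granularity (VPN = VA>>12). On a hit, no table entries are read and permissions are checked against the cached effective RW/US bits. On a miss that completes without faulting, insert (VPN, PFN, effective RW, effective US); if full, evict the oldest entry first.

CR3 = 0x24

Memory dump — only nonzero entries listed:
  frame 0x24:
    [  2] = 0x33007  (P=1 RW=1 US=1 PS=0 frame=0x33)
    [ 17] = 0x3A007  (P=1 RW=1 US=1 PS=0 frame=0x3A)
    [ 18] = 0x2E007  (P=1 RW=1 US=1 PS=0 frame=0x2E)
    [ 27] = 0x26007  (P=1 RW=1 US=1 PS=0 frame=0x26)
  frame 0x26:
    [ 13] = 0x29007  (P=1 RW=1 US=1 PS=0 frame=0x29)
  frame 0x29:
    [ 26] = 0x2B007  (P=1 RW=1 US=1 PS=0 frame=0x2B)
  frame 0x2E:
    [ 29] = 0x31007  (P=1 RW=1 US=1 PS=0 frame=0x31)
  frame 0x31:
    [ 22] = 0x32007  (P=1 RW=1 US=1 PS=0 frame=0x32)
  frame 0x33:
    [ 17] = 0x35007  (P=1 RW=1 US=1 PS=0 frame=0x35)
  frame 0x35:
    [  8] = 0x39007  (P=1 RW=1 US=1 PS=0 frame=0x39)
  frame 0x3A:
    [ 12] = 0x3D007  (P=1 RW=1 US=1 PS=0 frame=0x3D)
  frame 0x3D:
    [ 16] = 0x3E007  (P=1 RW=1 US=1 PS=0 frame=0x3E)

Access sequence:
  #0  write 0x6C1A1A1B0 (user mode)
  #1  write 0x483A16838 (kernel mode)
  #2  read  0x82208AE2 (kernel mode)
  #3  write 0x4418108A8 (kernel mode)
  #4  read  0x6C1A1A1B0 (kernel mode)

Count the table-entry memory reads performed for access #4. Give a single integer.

Per-access translation:
#0 VA=0x6C1A1A1B0 (w,user):
  L0: frame=0x24 idx=27 entry=0x26007 [P=1 RW=1 US=1 PS=0]
  L1: frame=0x26 idx=13 entry=0x29007 [P=1 RW=1 US=1 PS=0]
  L2: frame=0x29 idx=26 entry=0x2B007 [P=1 RW=1 US=1 PS=0]
  ✓ 0x2B1B0  — 3 lookups
#1 VA=0x483A16838 (w,kernel):
  L0: frame=0x24 idx=18 entry=0x2E007 [P=1 RW=1 US=1 PS=0]
  L1: frame=0x2E idx=29 entry=0x31007 [P=1 RW=1 US=1 PS=0]
  L2: frame=0x31 idx=22 entry=0x32007 [P=1 RW=1 US=1 PS=0]
  ✓ 0x32838  — 3 lookups
#2 VA=0x82208AE2 (r,kernel):
  L0: frame=0x24 idx=2 entry=0x33007 [P=1 RW=1 US=1 PS=0]
  L1: frame=0x33 idx=17 entry=0x35007 [P=1 RW=1 US=1 PS=0]
  L2: frame=0x35 idx=8 entry=0x39007 [P=1 RW=1 US=1 PS=0]
  ✓ 0x39AE2  — 3 lookups
#3 VA=0x4418108A8 (w,kernel):
  L0: frame=0x24 idx=17 entry=0x3A007 [P=1 RW=1 US=1 PS=0]
  L1: frame=0x3A idx=12 entry=0x3D007 [P=1 RW=1 US=1 PS=0]
  L2: frame=0x3D idx=16 entry=0x3E007 [P=1 RW=1 US=1 PS=0]
  ✓ 0x3E8A8  — 3 lookups
#4 VA=0x6C1A1A1B0 (r,kernel):
  TLB hit vpn=0x6C1A1A → PA=0x2B1B0

Entries read for #4: 0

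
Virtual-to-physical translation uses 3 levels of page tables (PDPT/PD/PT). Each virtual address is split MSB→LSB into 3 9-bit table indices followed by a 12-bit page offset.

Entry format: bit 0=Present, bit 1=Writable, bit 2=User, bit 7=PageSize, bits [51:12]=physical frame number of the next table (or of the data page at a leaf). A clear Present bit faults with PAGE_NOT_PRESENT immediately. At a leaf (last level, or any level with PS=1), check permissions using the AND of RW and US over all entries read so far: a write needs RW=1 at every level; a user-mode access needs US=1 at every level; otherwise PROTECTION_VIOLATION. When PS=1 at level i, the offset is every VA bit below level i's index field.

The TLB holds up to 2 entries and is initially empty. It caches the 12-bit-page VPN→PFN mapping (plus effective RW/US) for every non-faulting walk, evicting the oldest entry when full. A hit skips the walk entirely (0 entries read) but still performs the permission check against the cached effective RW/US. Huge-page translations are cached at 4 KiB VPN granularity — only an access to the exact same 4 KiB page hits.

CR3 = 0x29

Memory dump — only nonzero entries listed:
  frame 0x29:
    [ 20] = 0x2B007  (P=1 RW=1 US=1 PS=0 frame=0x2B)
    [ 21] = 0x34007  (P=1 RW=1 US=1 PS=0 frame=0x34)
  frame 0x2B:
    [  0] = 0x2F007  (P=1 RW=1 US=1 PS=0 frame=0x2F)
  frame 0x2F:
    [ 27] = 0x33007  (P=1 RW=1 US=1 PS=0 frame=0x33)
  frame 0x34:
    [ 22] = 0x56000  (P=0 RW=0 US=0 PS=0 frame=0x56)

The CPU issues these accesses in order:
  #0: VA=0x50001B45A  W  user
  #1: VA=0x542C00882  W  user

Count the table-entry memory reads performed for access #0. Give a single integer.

Per-access translation:
#0 VA=0x50001B45A (w,user):
  lvl0: tbl 0x29, slot 20 ⇒ 0x2B007 (P1/RW1/US1/PS0)
  lvl1: tbl 0x2B, slot 0 ⇒ 0x2F007 (P1/RW1/US1/PS0)
  lvl2: tbl 0x2F, slot 27 ⇒ 0x33007 (P1/RW1/US1/PS0)
  → PA=0x3345A  (3 entries read)
#1 VA=0x542C00882 (w,user):
  lvl0: tbl 0x29, slot 21 ⇒ 0x34007 (P1/RW1/US1/PS0)
  lvl1: tbl 0x34, slot 22 ⇒ 0x56000 (P0/RW0/US0/PS0)
  → PAGE_NOT_PRESENT  (2 entries read)

Entries read for #0: 3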